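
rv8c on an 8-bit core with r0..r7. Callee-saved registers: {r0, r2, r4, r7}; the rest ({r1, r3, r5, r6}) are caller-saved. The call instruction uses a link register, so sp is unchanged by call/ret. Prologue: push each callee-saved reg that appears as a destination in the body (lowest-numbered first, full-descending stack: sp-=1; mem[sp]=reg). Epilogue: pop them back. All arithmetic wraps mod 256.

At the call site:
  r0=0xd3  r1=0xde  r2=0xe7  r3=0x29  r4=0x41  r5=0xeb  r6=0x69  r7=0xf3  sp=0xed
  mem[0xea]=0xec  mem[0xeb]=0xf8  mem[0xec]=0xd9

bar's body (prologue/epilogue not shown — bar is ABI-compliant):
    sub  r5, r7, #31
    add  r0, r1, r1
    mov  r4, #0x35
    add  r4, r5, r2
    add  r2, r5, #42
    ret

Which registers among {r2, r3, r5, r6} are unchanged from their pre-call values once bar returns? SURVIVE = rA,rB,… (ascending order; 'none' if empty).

SURVIVE = r2,r3,r6

prologue: push r0 -> mem[0xec]=0xd3, sp=0xec
prologue: push r2 -> mem[0xeb]=0xe7, sp=0xeb
prologue: push r4 -> mem[0xea]=0x41, sp=0xea
body[0] sub  r5, r7, #31 -> r5=0xd4
body[1] add  r0, r1, r1 -> r0=0xbc
body[2] mov  r4, #0x35 -> r4=0x35
body[3] add  r4, r5, r2 -> r4=0xbb
body[4] add  r2, r5, #42 -> r2=0xfe
epilogue: pop r4=0x41, sp=0xeb
epilogue: pop r2=0xe7, sp=0xec
epilogue: pop r0=0xd3, sp=0xed
r2: callee-saved, written=True
r3: caller-saved, written=False
r5: caller-saved, written=True
r6: caller-saved, written=False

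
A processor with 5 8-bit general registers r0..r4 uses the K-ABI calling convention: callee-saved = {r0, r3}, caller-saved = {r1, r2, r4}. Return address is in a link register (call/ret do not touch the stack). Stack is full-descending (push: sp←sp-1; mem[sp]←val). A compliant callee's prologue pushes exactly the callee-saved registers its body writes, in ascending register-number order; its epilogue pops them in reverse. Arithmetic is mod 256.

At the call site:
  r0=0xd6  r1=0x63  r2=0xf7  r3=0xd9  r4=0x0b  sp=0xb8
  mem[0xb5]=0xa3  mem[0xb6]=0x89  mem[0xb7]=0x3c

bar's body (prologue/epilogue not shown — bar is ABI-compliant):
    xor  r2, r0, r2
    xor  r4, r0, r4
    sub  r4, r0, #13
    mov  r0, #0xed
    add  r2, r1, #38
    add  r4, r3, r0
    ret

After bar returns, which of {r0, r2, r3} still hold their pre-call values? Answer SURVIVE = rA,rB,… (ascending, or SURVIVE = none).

SURVIVE = r0,r3

prologue: push r0 -> mem[0xb7]=0xd6, sp=0xb7
body[0] xor  r2, r0, r2 -> r2=0x21
body[1] xor  r4, r0, r4 -> r4=0xdd
body[2] sub  r4, r0, #13 -> r4=0xc9
body[3] mov  r0, #0xed -> r0=0xed
body[4] add  r2, r1, #38 -> r2=0x89
body[5] add  r4, r3, r0 -> r4=0xc6
epilogue: pop r0=0xd6, sp=0xb8
r0: callee-saved, written=True
r2: caller-saved, written=True
r3: callee-saved, written=False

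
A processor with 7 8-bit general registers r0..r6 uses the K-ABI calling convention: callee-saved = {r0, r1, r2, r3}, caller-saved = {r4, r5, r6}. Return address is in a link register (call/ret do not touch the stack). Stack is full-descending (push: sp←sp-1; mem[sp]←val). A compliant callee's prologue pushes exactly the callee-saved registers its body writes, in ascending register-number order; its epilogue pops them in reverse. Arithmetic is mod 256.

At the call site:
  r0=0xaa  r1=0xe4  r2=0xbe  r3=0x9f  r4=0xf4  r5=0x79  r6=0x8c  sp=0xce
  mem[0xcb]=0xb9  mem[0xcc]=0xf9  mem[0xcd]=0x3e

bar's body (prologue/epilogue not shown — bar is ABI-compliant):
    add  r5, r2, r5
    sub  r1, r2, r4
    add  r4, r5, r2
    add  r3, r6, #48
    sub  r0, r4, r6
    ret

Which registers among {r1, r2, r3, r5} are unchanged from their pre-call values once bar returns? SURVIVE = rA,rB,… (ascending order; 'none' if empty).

prologue: push r0 -> mem[0xcd]=0xaa, sp=0xcd
prologue: push r1 -> mem[0xcc]=0xe4, sp=0xcc
prologue: push r3 -> mem[0xcb]=0x9f, sp=0xcb
body[0] add  r5, r2, r5 -> r5=0x37
body[1] sub  r1, r2, r4 -> r1=0xca
body[2] add  r4, r5, r2 -> r4=0xf5
body[3] add  r3, r6, #48 -> r3=0xbc
body[4] sub  r0, r4, r6 -> r0=0x69
epilogue: pop r3=0x9f, sp=0xcc
epilogue: pop r1=0xe4, sp=0xcd
epilogue: pop r0=0xaa, sp=0xce
r1: callee-saved, written=True
r2: callee-saved, written=False
r3: callee-saved, written=True
r5: caller-saved, written=True

SURVIVE = r1,r2,r3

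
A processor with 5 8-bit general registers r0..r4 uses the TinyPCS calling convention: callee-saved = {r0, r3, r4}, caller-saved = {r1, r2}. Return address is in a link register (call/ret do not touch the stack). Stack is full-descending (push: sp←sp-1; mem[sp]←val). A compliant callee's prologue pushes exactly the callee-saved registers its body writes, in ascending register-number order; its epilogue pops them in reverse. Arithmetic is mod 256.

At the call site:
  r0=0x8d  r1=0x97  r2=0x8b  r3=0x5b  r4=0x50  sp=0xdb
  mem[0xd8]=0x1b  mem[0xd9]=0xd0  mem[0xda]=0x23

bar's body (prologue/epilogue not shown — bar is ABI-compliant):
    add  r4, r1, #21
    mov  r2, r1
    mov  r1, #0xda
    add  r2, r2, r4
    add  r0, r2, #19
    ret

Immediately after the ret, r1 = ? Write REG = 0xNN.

REG = 0xda

prologue: push r0 → mem[0xda]=0x8d, sp=0xda
prologue: push r4 → mem[0xd9]=0x50, sp=0xd9
body[0] add  r4, r1, #21 → r4=0xac
body[1] mov  r2, r1 → r2=0x97
body[2] mov  r1, #0xda → r1=0xda
body[3] add  r2, r2, r4 → r2=0x43
body[4] add  r0, r2, #19 → r0=0x56
epilogue: pop r4=0x50, sp=0xda
epilogue: pop r0=0x8d, sp=0xdb
r1 is caller-saved → body value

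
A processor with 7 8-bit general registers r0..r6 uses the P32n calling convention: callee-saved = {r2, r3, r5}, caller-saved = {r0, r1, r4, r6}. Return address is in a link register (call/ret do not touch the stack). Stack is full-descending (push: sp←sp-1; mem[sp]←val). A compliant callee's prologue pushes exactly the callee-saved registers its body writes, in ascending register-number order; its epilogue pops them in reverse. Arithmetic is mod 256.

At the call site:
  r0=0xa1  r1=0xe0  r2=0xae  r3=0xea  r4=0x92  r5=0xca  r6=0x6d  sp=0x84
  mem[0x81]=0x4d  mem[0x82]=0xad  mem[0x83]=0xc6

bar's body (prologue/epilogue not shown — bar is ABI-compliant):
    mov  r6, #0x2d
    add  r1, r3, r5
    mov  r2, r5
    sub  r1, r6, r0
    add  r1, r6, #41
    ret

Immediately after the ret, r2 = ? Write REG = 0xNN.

prologue: push r2 → mem[0x83]=0xae, sp=0x83
body[0] mov  r6, #0x2d → r6=0x2d
body[1] add  r1, r3, r5 → r1=0xb4
body[2] mov  r2, r5 → r2=0xca
body[3] sub  r1, r6, r0 → r1=0x8c
body[4] add  r1, r6, #41 → r1=0x56
epilogue: pop r2=0xae, sp=0x84
r2 is callee-saved → restored

REG = 0xae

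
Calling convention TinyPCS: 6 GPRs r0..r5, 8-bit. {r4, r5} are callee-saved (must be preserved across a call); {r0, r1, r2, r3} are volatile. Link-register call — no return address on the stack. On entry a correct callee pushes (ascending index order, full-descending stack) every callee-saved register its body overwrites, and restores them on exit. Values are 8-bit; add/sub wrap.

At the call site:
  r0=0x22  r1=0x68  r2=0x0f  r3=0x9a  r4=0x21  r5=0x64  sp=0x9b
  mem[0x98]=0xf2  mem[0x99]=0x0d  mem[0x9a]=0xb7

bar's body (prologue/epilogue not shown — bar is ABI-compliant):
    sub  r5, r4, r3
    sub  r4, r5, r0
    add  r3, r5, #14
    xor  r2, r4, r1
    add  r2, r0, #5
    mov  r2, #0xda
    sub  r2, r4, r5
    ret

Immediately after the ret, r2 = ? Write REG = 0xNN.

REG = 0xde

prologue: push r4 → mem[0x9a]=0x21, sp=0x9a
prologue: push r5 → mem[0x99]=0x64, sp=0x99
body[0] sub  r5, r4, r3 → r5=0x87
body[1] sub  r4, r5, r0 → r4=0x65
body[2] add  r3, r5, #14 → r3=0x95
body[3] xor  r2, r4, r1 → r2=0x0d
body[4] add  r2, r0, #5 → r2=0x27
body[5] mov  r2, #0xda → r2=0xda
body[6] sub  r2, r4, r5 → r2=0xde
epilogue: pop r5=0x64, sp=0x9a
epilogue: pop r4=0x21, sp=0x9b
r2 is caller-saved → body value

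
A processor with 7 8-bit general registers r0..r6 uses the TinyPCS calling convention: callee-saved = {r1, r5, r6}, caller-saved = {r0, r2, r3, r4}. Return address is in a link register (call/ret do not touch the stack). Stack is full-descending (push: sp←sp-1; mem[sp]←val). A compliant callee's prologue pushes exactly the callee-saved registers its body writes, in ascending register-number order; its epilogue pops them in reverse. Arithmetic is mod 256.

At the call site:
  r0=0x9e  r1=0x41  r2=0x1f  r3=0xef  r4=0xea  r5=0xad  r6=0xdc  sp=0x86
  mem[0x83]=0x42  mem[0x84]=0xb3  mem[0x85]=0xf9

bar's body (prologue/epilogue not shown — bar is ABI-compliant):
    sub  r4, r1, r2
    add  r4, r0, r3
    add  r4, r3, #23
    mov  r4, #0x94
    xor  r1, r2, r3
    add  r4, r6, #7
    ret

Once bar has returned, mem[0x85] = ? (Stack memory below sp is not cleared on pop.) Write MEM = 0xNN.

MEM = 0x41

prologue: push r1 → mem[0x85]=0x41, sp=0x85
body[0] sub  r4, r1, r2 → r4=0x22
body[1] add  r4, r0, r3 → r4=0x8d
body[2] add  r4, r3, #23 → r4=0x06
body[3] mov  r4, #0x94 → r4=0x94
body[4] xor  r1, r2, r3 → r1=0xf0
body[5] add  r4, r6, #7 → r4=0xe3
epilogue: pop r1=0x41, sp=0x86
prologue pushed ['r1'] at ['0x85']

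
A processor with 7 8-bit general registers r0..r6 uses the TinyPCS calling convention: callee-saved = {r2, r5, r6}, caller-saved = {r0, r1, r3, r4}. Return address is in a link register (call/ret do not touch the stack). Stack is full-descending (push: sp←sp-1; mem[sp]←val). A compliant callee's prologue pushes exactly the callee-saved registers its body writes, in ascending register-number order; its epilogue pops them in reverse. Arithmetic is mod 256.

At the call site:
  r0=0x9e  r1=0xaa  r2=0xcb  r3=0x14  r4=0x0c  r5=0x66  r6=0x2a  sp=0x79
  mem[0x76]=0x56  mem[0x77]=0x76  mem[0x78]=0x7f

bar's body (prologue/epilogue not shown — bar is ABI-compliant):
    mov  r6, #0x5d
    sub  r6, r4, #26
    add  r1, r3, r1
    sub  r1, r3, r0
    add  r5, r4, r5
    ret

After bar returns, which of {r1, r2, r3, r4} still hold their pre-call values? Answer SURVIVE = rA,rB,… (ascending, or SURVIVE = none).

SURVIVE = r2,r3,r4

prologue: push r5 -> mem[0x78]=0x66, sp=0x78
prologue: push r6 -> mem[0x77]=0x2a, sp=0x77
body[0] mov  r6, #0x5d -> r6=0x5d
body[1] sub  r6, r4, #26 -> r6=0xf2
body[2] add  r1, r3, r1 -> r1=0xbe
body[3] sub  r1, r3, r0 -> r1=0x76
body[4] add  r5, r4, r5 -> r5=0x72
epilogue: pop r6=0x2a, sp=0x78
epilogue: pop r5=0x66, sp=0x79
r1: caller-saved, written=True
r2: callee-saved, written=False
r3: caller-saved, written=False
r4: caller-saved, written=False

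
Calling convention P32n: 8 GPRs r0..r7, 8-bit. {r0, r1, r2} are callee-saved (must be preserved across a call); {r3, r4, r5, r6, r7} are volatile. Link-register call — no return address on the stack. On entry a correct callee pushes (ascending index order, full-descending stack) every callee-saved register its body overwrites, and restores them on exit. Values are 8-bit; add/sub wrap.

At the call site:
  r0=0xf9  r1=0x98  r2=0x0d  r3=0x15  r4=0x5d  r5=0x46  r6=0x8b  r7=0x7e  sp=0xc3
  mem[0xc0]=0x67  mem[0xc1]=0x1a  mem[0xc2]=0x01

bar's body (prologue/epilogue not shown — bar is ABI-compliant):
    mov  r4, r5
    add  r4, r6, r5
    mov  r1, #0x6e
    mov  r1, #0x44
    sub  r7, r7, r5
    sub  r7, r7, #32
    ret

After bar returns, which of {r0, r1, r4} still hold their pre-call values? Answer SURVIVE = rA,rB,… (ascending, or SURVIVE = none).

prologue: push r1 → mem[0xc2]=0x98, sp=0xc2
body[0] mov  r4, r5 → r4=0x46
body[1] add  r4, r6, r5 → r4=0xd1
body[2] mov  r1, #0x6e → r1=0x6e
body[3] mov  r1, #0x44 → r1=0x44
body[4] sub  r7, r7, r5 → r7=0x38
body[5] sub  r7, r7, #32 → r7=0x18
epilogue: pop r1=0x98, sp=0xc3
r0: callee-saved, written=False
r1: callee-saved, written=True
r4: caller-saved, written=True

SURVIVE = r0,r1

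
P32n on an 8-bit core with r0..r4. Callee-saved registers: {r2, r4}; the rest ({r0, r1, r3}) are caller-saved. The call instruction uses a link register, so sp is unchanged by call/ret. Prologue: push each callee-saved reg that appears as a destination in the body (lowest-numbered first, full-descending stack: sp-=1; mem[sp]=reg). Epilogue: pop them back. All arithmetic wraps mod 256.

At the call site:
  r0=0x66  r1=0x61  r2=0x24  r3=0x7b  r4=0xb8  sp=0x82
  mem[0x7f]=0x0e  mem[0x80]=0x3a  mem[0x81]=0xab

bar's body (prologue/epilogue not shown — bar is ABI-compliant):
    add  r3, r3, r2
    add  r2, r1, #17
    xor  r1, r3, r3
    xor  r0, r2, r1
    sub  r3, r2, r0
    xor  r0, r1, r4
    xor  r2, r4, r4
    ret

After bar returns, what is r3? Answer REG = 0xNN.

prologue: push r2 → mem[0x81]=0x24, sp=0x81
body[0] add  r3, r3, r2 → r3=0x9f
body[1] add  r2, r1, #17 → r2=0x72
body[2] xor  r1, r3, r3 → r1=0x00
body[3] xor  r0, r2, r1 → r0=0x72
body[4] sub  r3, r2, r0 → r3=0x00
body[5] xor  r0, r1, r4 → r0=0xb8
body[6] xor  r2, r4, r4 → r2=0x00
epilogue: pop r2=0x24, sp=0x82
r3 is caller-saved → body value

REG = 0x00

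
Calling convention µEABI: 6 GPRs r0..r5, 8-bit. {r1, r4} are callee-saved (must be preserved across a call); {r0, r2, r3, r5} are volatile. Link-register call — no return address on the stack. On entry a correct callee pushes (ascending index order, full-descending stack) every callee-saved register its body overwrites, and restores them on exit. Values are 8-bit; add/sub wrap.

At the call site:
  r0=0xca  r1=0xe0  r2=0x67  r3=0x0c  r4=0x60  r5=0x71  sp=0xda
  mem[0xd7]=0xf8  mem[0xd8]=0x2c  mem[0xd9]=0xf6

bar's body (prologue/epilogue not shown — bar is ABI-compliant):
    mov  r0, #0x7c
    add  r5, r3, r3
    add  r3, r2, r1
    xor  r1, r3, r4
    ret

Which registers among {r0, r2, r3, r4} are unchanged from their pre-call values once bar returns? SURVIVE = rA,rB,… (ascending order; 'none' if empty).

prologue: push r1 → mem[0xd9]=0xe0, sp=0xd9
body[0] mov  r0, #0x7c → r0=0x7c
body[1] add  r5, r3, r3 → r5=0x18
body[2] add  r3, r2, r1 → r3=0x47
body[3] xor  r1, r3, r4 → r1=0x27
epilogue: pop r1=0xe0, sp=0xda
r0: caller-saved, written=True
r2: caller-saved, written=False
r3: caller-saved, written=True
r4: callee-saved, written=False

SURVIVE = r2,r4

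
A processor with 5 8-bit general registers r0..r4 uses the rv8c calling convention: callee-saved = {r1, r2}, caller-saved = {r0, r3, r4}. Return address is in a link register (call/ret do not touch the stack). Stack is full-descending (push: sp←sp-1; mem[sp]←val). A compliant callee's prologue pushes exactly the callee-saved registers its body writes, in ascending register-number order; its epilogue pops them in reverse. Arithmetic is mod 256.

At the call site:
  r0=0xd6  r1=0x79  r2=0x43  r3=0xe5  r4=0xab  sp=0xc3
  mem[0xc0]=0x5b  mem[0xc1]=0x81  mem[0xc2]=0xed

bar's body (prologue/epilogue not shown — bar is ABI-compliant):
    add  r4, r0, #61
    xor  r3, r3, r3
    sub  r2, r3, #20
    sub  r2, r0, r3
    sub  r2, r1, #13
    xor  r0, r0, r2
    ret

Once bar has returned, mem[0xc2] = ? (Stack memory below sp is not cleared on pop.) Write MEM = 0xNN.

MEM = 0x43

prologue: push r2 -> mem[0xc2]=0x43, sp=0xc2
body[0] add  r4, r0, #61 -> r4=0x13
body[1] xor  r3, r3, r3 -> r3=0x00
body[2] sub  r2, r3, #20 -> r2=0xec
body[3] sub  r2, r0, r3 -> r2=0xd6
body[4] sub  r2, r1, #13 -> r2=0x6c
body[5] xor  r0, r0, r2 -> r0=0xba
epilogue: pop r2=0x43, sp=0xc3
prologue pushed ['r2'] at ['0xc2']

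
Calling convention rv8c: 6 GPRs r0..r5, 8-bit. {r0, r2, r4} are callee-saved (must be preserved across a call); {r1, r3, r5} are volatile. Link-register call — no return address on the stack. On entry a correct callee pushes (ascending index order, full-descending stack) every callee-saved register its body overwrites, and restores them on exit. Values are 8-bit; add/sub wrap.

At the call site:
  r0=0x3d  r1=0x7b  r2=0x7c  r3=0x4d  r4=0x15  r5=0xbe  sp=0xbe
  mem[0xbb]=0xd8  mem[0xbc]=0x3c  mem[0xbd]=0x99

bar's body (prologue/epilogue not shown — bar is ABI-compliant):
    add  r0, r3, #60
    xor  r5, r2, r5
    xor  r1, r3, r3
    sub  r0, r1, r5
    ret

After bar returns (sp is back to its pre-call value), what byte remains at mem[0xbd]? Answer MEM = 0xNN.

MEM = 0x3d

prologue: push r0 -> mem[0xbd]=0x3d, sp=0xbd
body[0] add  r0, r3, #60 -> r0=0x89
body[1] xor  r5, r2, r5 -> r5=0xc2
body[2] xor  r1, r3, r3 -> r1=0x00
body[3] sub  r0, r1, r5 -> r0=0x3e
epilogue: pop r0=0x3d, sp=0xbe
prologue pushed ['r0'] at ['0xbd']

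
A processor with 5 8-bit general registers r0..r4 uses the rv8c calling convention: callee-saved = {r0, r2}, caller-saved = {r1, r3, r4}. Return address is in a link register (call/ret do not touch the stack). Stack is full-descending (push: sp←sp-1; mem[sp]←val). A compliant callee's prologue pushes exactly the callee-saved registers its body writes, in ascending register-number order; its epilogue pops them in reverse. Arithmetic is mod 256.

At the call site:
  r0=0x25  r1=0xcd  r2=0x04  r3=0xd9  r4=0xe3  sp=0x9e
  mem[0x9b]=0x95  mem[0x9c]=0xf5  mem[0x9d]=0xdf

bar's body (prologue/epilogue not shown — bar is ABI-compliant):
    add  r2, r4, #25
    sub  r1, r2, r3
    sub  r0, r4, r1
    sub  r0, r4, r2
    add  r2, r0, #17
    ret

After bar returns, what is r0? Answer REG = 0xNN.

prologue: push r0 -> mem[0x9d]=0x25, sp=0x9d
prologue: push r2 -> mem[0x9c]=0x04, sp=0x9c
body[0] add  r2, r4, #25 -> r2=0xfc
body[1] sub  r1, r2, r3 -> r1=0x23
body[2] sub  r0, r4, r1 -> r0=0xc0
body[3] sub  r0, r4, r2 -> r0=0xe7
body[4] add  r2, r0, #17 -> r2=0xf8
epilogue: pop r2=0x04, sp=0x9d
epilogue: pop r0=0x25, sp=0x9e
r0 is callee-saved -> restored

REG = 0x25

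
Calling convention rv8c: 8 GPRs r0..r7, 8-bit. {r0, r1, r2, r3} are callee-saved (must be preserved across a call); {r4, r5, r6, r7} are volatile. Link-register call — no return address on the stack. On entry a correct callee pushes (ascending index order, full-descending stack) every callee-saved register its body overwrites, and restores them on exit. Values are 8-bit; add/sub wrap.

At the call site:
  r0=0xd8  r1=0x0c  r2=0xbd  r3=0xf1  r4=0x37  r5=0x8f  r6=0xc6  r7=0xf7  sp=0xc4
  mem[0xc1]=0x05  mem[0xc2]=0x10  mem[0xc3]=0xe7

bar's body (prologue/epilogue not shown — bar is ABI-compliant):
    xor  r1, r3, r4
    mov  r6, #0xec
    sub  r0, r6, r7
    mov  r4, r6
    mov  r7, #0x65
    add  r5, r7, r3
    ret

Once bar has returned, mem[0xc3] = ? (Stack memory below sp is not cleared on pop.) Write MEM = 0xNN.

prologue: push r0 -> mem[0xc3]=0xd8, sp=0xc3
prologue: push r1 -> mem[0xc2]=0x0c, sp=0xc2
body[0] xor  r1, r3, r4 -> r1=0xc6
body[1] mov  r6, #0xec -> r6=0xec
body[2] sub  r0, r6, r7 -> r0=0xf5
body[3] mov  r4, r6 -> r4=0xec
body[4] mov  r7, #0x65 -> r7=0x65
body[5] add  r5, r7, r3 -> r5=0x56
epilogue: pop r1=0x0c, sp=0xc3
epilogue: pop r0=0xd8, sp=0xc4
prologue pushed ['r0', 'r1'] at ['0xc3', '0xc2']

MEM = 0xd8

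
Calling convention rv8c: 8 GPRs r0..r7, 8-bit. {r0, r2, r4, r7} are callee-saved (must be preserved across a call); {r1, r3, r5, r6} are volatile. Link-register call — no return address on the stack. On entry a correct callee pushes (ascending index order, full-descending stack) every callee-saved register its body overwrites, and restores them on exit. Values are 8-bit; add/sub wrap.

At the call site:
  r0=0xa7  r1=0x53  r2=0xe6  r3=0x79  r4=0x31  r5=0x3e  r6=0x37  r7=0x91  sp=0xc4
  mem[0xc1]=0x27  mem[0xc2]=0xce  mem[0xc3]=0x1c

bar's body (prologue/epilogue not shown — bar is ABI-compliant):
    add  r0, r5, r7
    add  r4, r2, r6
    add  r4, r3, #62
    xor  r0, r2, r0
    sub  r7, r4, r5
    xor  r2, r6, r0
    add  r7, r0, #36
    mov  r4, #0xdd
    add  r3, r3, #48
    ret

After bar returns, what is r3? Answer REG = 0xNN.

prologue: push r0 → mem[0xc3]=0xa7, sp=0xc3
prologue: push r2 → mem[0xc2]=0xe6, sp=0xc2
prologue: push r4 → mem[0xc1]=0x31, sp=0xc1
prologue: push r7 → mem[0xc0]=0x91, sp=0xc0
body[0] add  r0, r5, r7 → r0=0xcf
body[1] add  r4, r2, r6 → r4=0x1d
body[2] add  r4, r3, #62 → r4=0xb7
body[3] xor  r0, r2, r0 → r0=0x29
body[4] sub  r7, r4, r5 → r7=0x79
body[5] xor  r2, r6, r0 → r2=0x1e
body[6] add  r7, r0, #36 → r7=0x4d
body[7] mov  r4, #0xdd → r4=0xdd
body[8] add  r3, r3, #48 → r3=0xa9
epilogue: pop r7=0x91, sp=0xc1
epilogue: pop r4=0x31, sp=0xc2
epilogue: pop r2=0xe6, sp=0xc3
epilogue: pop r0=0xa7, sp=0xc4
r3 is caller-saved → body value

REG = 0xa9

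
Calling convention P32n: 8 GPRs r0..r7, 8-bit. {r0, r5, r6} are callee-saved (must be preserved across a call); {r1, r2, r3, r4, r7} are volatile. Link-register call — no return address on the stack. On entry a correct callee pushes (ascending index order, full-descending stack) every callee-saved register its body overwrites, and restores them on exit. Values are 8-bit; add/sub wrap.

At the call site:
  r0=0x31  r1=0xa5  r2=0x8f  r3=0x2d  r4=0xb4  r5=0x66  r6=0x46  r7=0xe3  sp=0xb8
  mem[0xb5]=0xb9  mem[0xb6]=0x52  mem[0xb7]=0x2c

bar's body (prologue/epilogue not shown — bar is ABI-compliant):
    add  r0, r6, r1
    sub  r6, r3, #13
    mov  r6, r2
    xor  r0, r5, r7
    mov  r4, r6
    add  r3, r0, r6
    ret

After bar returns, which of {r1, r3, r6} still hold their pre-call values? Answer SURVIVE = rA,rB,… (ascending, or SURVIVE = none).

SURVIVE = r1,r6

prologue: push r0 -> mem[0xb7]=0x31, sp=0xb7
prologue: push r6 -> mem[0xb6]=0x46, sp=0xb6
body[0] add  r0, r6, r1 -> r0=0xeb
body[1] sub  r6, r3, #13 -> r6=0x20
body[2] mov  r6, r2 -> r6=0x8f
body[3] xor  r0, r5, r7 -> r0=0x85
body[4] mov  r4, r6 -> r4=0x8f
body[5] add  r3, r0, r6 -> r3=0x14
epilogue: pop r6=0x46, sp=0xb7
epilogue: pop r0=0x31, sp=0xb8
r1: caller-saved, written=False
r3: caller-saved, written=True
r6: callee-saved, written=True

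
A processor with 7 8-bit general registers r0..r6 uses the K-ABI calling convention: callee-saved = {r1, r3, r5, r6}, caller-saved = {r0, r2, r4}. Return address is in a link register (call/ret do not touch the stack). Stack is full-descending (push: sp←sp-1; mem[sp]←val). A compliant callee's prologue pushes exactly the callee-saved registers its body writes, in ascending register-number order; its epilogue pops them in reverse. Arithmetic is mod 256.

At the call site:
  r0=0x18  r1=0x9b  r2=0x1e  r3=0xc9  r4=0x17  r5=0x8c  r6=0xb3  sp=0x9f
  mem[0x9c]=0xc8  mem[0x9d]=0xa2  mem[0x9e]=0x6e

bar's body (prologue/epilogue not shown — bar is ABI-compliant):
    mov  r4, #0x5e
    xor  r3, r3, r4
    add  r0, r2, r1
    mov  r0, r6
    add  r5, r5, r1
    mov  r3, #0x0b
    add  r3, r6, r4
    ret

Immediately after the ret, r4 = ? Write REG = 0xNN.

REG = 0x5e

prologue: push r3 → mem[0x9e]=0xc9, sp=0x9e
prologue: push r5 → mem[0x9d]=0x8c, sp=0x9d
body[0] mov  r4, #0x5e → r4=0x5e
body[1] xor  r3, r3, r4 → r3=0x97
body[2] add  r0, r2, r1 → r0=0xb9
body[3] mov  r0, r6 → r0=0xb3
body[4] add  r5, r5, r1 → r5=0x27
body[5] mov  r3, #0x0b → r3=0x0b
body[6] add  r3, r6, r4 → r3=0x11
epilogue: pop r5=0x8c, sp=0x9e
epilogue: pop r3=0xc9, sp=0x9f
r4 is caller-saved → body value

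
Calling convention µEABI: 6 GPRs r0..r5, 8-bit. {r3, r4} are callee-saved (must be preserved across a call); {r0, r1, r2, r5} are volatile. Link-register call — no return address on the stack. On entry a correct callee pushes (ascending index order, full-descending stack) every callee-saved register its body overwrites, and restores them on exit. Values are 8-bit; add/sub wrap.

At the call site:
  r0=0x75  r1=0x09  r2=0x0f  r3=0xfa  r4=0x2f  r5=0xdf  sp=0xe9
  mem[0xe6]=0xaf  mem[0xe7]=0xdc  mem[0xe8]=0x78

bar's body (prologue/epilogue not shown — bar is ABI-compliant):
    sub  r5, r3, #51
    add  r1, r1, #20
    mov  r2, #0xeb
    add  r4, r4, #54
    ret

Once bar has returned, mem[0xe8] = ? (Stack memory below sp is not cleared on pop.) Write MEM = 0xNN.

MEM = 0x2f

prologue: push r4 → mem[0xe8]=0x2f, sp=0xe8
body[0] sub  r5, r3, #51 → r5=0xc7
body[1] add  r1, r1, #20 → r1=0x1d
body[2] mov  r2, #0xeb → r2=0xeb
body[3] add  r4, r4, #54 → r4=0x65
epilogue: pop r4=0x2f, sp=0xe9
prologue pushed ['r4'] at ['0xe8']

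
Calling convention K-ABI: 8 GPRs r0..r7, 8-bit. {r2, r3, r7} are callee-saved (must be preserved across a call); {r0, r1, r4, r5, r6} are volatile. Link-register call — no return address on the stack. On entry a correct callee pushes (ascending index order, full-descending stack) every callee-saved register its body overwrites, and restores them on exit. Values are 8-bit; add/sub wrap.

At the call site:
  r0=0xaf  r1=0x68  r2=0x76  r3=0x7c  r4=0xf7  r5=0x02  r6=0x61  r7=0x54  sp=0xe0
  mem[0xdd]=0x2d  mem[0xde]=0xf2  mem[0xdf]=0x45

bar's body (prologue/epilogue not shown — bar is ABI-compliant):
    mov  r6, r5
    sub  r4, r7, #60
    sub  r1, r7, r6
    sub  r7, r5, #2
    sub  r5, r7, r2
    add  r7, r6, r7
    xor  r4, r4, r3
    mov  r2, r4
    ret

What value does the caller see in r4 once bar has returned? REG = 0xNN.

REG = 0x64

prologue: push r2 -> mem[0xdf]=0x76, sp=0xdf
prologue: push r7 -> mem[0xde]=0x54, sp=0xde
body[0] mov  r6, r5 -> r6=0x02
body[1] sub  r4, r7, #60 -> r4=0x18
body[2] sub  r1, r7, r6 -> r1=0x52
body[3] sub  r7, r5, #2 -> r7=0x00
body[4] sub  r5, r7, r2 -> r5=0x8a
body[5] add  r7, r6, r7 -> r7=0x02
body[6] xor  r4, r4, r3 -> r4=0x64
body[7] mov  r2, r4 -> r2=0x64
epilogue: pop r7=0x54, sp=0xdf
epilogue: pop r2=0x76, sp=0xe0
r4 is caller-saved -> body value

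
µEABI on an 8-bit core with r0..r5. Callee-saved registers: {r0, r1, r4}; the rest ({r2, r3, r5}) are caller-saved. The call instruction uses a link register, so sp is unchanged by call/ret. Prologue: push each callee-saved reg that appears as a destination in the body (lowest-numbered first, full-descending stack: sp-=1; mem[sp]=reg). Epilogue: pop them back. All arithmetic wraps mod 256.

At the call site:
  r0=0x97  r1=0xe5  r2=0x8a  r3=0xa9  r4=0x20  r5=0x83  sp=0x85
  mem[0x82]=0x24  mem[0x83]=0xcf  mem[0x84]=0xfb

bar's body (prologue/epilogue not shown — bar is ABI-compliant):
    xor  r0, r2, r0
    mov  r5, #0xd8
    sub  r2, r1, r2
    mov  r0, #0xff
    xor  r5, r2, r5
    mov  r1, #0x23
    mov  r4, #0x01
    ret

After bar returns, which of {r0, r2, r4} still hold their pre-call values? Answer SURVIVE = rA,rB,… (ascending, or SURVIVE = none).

SURVIVE = r0,r4

prologue: push r0 -> mem[0x84]=0x97, sp=0x84
prologue: push r1 -> mem[0x83]=0xe5, sp=0x83
prologue: push r4 -> mem[0x82]=0x20, sp=0x82
body[0] xor  r0, r2, r0 -> r0=0x1d
body[1] mov  r5, #0xd8 -> r5=0xd8
body[2] sub  r2, r1, r2 -> r2=0x5b
body[3] mov  r0, #0xff -> r0=0xff
body[4] xor  r5, r2, r5 -> r5=0x83
body[5] mov  r1, #0x23 -> r1=0x23
body[6] mov  r4, #0x01 -> r4=0x01
epilogue: pop r4=0x20, sp=0x83
epilogue: pop r1=0xe5, sp=0x84
epilogue: pop r0=0x97, sp=0x85
r0: callee-saved, written=True
r2: caller-saved, written=True
r4: callee-saved, written=True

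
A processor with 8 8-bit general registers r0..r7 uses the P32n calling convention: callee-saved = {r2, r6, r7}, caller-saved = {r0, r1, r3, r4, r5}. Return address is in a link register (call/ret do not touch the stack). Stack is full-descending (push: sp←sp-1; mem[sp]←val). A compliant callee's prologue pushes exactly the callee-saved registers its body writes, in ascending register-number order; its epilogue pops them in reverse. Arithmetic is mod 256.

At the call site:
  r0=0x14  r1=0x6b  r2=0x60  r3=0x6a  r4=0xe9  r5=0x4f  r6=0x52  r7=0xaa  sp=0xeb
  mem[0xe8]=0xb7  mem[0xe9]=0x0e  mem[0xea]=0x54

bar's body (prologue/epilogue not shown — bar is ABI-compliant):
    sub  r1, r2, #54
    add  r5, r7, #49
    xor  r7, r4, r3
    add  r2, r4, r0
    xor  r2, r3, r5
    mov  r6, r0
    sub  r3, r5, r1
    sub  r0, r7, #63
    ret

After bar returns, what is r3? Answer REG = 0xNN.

REG = 0xb1

prologue: push r2 → mem[0xea]=0x60, sp=0xea
prologue: push r6 → mem[0xe9]=0x52, sp=0xe9
prologue: push r7 → mem[0xe8]=0xaa, sp=0xe8
body[0] sub  r1, r2, #54 → r1=0x2a
body[1] add  r5, r7, #49 → r5=0xdb
body[2] xor  r7, r4, r3 → r7=0x83
body[3] add  r2, r4, r0 → r2=0xfd
body[4] xor  r2, r3, r5 → r2=0xb1
body[5] mov  r6, r0 → r6=0x14
body[6] sub  r3, r5, r1 → r3=0xb1
body[7] sub  r0, r7, #63 → r0=0x44
epilogue: pop r7=0xaa, sp=0xe9
epilogue: pop r6=0x52, sp=0xea
epilogue: pop r2=0x60, sp=0xeb
r3 is caller-saved → body value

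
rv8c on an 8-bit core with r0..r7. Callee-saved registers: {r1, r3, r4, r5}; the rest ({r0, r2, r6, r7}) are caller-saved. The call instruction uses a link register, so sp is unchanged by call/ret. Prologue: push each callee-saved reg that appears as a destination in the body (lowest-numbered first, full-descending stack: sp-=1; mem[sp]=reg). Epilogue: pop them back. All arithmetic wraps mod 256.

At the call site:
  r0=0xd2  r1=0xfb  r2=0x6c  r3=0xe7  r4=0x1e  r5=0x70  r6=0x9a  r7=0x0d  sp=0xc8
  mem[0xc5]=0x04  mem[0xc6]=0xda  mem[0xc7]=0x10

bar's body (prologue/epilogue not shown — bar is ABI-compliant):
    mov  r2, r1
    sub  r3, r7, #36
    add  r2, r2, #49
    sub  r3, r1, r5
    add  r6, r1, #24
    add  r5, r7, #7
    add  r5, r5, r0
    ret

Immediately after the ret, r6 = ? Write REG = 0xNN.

prologue: push r3 → mem[0xc7]=0xe7, sp=0xc7
prologue: push r5 → mem[0xc6]=0x70, sp=0xc6
body[0] mov  r2, r1 → r2=0xfb
body[1] sub  r3, r7, #36 → r3=0xe9
body[2] add  r2, r2, #49 → r2=0x2c
body[3] sub  r3, r1, r5 → r3=0x8b
body[4] add  r6, r1, #24 → r6=0x13
body[5] add  r5, r7, #7 → r5=0x14
body[6] add  r5, r5, r0 → r5=0xe6
epilogue: pop r5=0x70, sp=0xc7
epilogue: pop r3=0xe7, sp=0xc8
r6 is caller-saved → body value

REG = 0x13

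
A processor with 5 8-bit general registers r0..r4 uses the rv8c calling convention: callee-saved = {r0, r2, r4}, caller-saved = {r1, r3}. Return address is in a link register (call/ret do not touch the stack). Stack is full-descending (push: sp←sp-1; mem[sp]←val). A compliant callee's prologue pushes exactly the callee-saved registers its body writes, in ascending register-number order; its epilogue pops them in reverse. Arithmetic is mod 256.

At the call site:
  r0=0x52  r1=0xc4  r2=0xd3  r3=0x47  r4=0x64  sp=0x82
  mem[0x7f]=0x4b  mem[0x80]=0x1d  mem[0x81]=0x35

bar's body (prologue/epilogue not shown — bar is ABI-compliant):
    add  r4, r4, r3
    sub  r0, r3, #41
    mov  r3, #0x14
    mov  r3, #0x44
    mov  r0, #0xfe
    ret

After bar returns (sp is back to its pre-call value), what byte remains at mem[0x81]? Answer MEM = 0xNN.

MEM = 0x52

prologue: push r0 -> mem[0x81]=0x52, sp=0x81
prologue: push r4 -> mem[0x80]=0x64, sp=0x80
body[0] add  r4, r4, r3 -> r4=0xab
body[1] sub  r0, r3, #41 -> r0=0x1e
body[2] mov  r3, #0x14 -> r3=0x14
body[3] mov  r3, #0x44 -> r3=0x44
body[4] mov  r0, #0xfe -> r0=0xfe
epilogue: pop r4=0x64, sp=0x81
epilogue: pop r0=0x52, sp=0x82
prologue pushed ['r0', 'r4'] at ['0x81', '0x80']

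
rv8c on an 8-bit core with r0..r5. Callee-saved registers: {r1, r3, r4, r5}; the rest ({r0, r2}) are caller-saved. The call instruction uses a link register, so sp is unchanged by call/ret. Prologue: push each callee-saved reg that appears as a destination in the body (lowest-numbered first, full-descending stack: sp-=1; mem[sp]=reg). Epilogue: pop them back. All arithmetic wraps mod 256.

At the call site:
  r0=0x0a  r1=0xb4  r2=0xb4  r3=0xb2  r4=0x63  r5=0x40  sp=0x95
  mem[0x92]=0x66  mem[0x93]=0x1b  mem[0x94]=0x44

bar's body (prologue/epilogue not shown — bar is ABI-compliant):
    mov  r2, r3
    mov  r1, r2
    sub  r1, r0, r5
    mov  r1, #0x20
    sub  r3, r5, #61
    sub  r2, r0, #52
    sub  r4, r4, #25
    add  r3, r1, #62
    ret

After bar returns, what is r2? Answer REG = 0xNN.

prologue: push r1 -> mem[0x94]=0xb4, sp=0x94
prologue: push r3 -> mem[0x93]=0xb2, sp=0x93
prologue: push r4 -> mem[0x92]=0x63, sp=0x92
body[0] mov  r2, r3 -> r2=0xb2
body[1] mov  r1, r2 -> r1=0xb2
body[2] sub  r1, r0, r5 -> r1=0xca
body[3] mov  r1, #0x20 -> r1=0x20
body[4] sub  r3, r5, #61 -> r3=0x03
body[5] sub  r2, r0, #52 -> r2=0xd6
body[6] sub  r4, r4, #25 -> r4=0x4a
body[7] add  r3, r1, #62 -> r3=0x5e
epilogue: pop r4=0x63, sp=0x93
epilogue: pop r3=0xb2, sp=0x94
epilogue: pop r1=0xb4, sp=0x95
r2 is caller-saved -> body value

REG = 0xd6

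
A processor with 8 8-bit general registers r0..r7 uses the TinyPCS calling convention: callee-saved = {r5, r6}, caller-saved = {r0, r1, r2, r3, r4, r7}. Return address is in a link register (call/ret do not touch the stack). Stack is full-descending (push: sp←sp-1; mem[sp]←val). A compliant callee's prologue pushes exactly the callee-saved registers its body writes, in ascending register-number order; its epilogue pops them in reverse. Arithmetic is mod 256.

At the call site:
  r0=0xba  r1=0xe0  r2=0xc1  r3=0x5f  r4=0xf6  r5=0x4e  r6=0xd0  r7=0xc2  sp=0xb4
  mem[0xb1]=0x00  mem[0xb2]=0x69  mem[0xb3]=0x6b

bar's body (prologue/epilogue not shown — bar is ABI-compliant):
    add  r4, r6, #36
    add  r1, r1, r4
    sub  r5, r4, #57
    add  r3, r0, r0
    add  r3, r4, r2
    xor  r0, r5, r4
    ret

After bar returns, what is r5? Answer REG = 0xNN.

prologue: push r5 -> mem[0xb3]=0x4e, sp=0xb3
body[0] add  r4, r6, #36 -> r4=0xf4
body[1] add  r1, r1, r4 -> r1=0xd4
body[2] sub  r5, r4, #57 -> r5=0xbb
body[3] add  r3, r0, r0 -> r3=0x74
body[4] add  r3, r4, r2 -> r3=0xb5
body[5] xor  r0, r5, r4 -> r0=0x4f
epilogue: pop r5=0x4e, sp=0xb4
r5 is callee-saved -> restored

REG = 0x4e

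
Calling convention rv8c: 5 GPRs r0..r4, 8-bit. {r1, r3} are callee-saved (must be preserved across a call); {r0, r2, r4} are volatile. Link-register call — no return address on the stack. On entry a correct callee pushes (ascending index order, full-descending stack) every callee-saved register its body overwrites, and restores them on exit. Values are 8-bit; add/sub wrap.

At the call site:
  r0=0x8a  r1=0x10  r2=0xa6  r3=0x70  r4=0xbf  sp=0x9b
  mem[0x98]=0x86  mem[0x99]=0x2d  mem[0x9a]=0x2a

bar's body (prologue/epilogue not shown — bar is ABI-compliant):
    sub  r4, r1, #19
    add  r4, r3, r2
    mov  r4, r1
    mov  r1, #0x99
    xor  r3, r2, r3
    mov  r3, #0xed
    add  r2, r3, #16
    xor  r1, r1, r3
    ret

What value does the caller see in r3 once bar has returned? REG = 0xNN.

REG = 0x70

prologue: push r1 -> mem[0x9a]=0x10, sp=0x9a
prologue: push r3 -> mem[0x99]=0x70, sp=0x99
body[0] sub  r4, r1, #19 -> r4=0xfd
body[1] add  r4, r3, r2 -> r4=0x16
body[2] mov  r4, r1 -> r4=0x10
body[3] mov  r1, #0x99 -> r1=0x99
body[4] xor  r3, r2, r3 -> r3=0xd6
body[5] mov  r3, #0xed -> r3=0xed
body[6] add  r2, r3, #16 -> r2=0xfd
body[7] xor  r1, r1, r3 -> r1=0x74
epilogue: pop r3=0x70, sp=0x9a
epilogue: pop r1=0x10, sp=0x9b
r3 is callee-saved -> restored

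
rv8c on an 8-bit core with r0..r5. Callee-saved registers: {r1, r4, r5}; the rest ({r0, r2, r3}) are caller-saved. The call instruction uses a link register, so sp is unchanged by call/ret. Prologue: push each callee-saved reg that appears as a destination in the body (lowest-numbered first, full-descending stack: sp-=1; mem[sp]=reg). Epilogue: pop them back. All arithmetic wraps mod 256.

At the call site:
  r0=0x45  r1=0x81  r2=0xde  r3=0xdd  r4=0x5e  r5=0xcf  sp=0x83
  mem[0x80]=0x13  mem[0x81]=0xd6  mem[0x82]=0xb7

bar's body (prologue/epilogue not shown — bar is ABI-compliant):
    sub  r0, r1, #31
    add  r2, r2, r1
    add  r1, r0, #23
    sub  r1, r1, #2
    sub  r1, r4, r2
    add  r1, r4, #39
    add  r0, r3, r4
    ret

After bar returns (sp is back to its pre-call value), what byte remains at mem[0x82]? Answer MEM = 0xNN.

prologue: push r1 → mem[0x82]=0x81, sp=0x82
body[0] sub  r0, r1, #31 → r0=0x62
body[1] add  r2, r2, r1 → r2=0x5f
body[2] add  r1, r0, #23 → r1=0x79
body[3] sub  r1, r1, #2 → r1=0x77
body[4] sub  r1, r4, r2 → r1=0xff
body[5] add  r1, r4, #39 → r1=0x85
body[6] add  r0, r3, r4 → r0=0x3b
epilogue: pop r1=0x81, sp=0x83
prologue pushed ['r1'] at ['0x82']

MEM = 0x81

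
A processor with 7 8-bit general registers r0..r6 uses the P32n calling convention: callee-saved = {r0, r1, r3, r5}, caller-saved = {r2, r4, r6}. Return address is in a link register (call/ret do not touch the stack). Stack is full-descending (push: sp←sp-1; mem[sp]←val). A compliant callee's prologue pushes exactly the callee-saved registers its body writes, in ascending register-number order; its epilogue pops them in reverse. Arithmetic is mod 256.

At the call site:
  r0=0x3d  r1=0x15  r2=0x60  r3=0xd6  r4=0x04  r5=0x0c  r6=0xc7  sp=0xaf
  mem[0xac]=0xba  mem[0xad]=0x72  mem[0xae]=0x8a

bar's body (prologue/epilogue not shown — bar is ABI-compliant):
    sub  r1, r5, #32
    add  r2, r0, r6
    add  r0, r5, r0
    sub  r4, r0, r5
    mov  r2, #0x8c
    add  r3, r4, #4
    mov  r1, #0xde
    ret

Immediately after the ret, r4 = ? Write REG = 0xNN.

prologue: push r0 -> mem[0xae]=0x3d, sp=0xae
prologue: push r1 -> mem[0xad]=0x15, sp=0xad
prologue: push r3 -> mem[0xac]=0xd6, sp=0xac
body[0] sub  r1, r5, #32 -> r1=0xec
body[1] add  r2, r0, r6 -> r2=0x04
body[2] add  r0, r5, r0 -> r0=0x49
body[3] sub  r4, r0, r5 -> r4=0x3d
body[4] mov  r2, #0x8c -> r2=0x8c
body[5] add  r3, r4, #4 -> r3=0x41
body[6] mov  r1, #0xde -> r1=0xde
epilogue: pop r3=0xd6, sp=0xad
epilogue: pop r1=0x15, sp=0xae
epilogue: pop r0=0x3d, sp=0xaf
r4 is caller-saved -> body value

REG = 0x3d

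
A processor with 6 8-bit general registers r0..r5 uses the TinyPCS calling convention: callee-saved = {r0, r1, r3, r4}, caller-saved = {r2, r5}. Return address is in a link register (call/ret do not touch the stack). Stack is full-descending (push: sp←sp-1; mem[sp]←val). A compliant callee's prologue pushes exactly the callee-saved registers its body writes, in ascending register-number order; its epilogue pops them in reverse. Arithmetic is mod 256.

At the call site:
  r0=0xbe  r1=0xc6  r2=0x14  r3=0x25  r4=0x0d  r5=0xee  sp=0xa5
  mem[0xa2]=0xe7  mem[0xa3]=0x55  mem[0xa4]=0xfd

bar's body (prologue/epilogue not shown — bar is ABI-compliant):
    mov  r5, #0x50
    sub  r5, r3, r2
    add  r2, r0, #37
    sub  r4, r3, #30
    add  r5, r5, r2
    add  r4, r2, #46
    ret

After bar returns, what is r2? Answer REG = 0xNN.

prologue: push r4 → mem[0xa4]=0x0d, sp=0xa4
body[0] mov  r5, #0x50 → r5=0x50
body[1] sub  r5, r3, r2 → r5=0x11
body[2] add  r2, r0, #37 → r2=0xe3
body[3] sub  r4, r3, #30 → r4=0x07
body[4] add  r5, r5, r2 → r5=0xf4
body[5] add  r4, r2, #46 → r4=0x11
epilogue: pop r4=0x0d, sp=0xa5
r2 is caller-saved → body value

REG = 0xe3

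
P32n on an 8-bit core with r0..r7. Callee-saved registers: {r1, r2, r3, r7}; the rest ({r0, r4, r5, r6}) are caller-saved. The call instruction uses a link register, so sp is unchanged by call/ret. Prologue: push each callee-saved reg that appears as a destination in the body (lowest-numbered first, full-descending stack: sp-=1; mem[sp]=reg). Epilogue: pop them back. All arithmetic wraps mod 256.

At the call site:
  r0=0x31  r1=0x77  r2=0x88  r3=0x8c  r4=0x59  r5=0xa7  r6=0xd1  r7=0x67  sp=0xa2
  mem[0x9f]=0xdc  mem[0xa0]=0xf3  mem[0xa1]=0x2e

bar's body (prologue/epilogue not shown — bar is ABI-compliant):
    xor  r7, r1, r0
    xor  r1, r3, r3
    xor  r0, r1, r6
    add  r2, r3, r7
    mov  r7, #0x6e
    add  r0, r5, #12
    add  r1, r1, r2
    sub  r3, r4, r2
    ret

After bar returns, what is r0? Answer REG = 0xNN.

prologue: push r1 → mem[0xa1]=0x77, sp=0xa1
prologue: push r2 → mem[0xa0]=0x88, sp=0xa0
prologue: push r3 → mem[0x9f]=0x8c, sp=0x9f
prologue: push r7 → mem[0x9e]=0x67, sp=0x9e
body[0] xor  r7, r1, r0 → r7=0x46
body[1] xor  r1, r3, r3 → r1=0x00
body[2] xor  r0, r1, r6 → r0=0xd1
body[3] add  r2, r3, r7 → r2=0xd2
body[4] mov  r7, #0x6e → r7=0x6e
body[5] add  r0, r5, #12 → r0=0xb3
body[6] add  r1, r1, r2 → r1=0xd2
body[7] sub  r3, r4, r2 → r3=0x87
epilogue: pop r7=0x67, sp=0x9f
epilogue: pop r3=0x8c, sp=0xa0
epilogue: pop r2=0x88, sp=0xa1
epilogue: pop r1=0x77, sp=0xa2
r0 is caller-saved → body value

REG = 0xb3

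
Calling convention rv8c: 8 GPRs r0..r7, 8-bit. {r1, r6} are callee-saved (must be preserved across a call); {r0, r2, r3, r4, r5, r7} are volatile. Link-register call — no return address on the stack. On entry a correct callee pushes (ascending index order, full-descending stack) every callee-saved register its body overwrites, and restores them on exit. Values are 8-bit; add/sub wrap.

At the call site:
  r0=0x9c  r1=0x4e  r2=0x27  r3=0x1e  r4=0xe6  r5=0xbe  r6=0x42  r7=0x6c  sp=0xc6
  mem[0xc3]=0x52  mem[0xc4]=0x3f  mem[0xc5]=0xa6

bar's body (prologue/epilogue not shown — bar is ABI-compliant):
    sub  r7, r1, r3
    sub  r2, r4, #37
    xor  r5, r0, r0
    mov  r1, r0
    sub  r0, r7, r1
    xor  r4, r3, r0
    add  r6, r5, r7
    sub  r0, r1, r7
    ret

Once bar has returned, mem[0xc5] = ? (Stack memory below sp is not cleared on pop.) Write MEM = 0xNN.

MEM = 0x4e

prologue: push r1 -> mem[0xc5]=0x4e, sp=0xc5
prologue: push r6 -> mem[0xc4]=0x42, sp=0xc4
body[0] sub  r7, r1, r3 -> r7=0x30
body[1] sub  r2, r4, #37 -> r2=0xc1
body[2] xor  r5, r0, r0 -> r5=0x00
body[3] mov  r1, r0 -> r1=0x9c
body[4] sub  r0, r7, r1 -> r0=0x94
body[5] xor  r4, r3, r0 -> r4=0x8a
body[6] add  r6, r5, r7 -> r6=0x30
body[7] sub  r0, r1, r7 -> r0=0x6c
epilogue: pop r6=0x42, sp=0xc5
epilogue: pop r1=0x4e, sp=0xc6
prologue pushed ['r1', 'r6'] at ['0xc5', '0xc4']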